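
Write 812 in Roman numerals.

Convert 812 to Roman numerals:
  812 contains 1×500 (D)
  312 contains 3×100 (CCC)
  12 contains 1×10 (X)
  2 contains 2×1 (II)

DCCCXII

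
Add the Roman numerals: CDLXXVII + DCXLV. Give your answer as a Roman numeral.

CDLXXVII = 477
DCXLV = 645
477 + 645 = 1122

MCXXII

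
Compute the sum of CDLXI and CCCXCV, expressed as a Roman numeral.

CDLXI = 461
CCCXCV = 395
461 + 395 = 856

DCCCLVI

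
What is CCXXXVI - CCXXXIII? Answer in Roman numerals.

CCXXXVI = 236
CCXXXIII = 233
236 - 233 = 3

III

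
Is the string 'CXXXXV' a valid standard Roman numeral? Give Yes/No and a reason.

'CXXXXV': More than 3 consecutive X's

No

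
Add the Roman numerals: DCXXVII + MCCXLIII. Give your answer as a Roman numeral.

DCXXVII = 627
MCCXLIII = 1243
627 + 1243 = 1870

MDCCCLXX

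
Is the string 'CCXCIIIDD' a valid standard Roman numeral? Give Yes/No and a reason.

'CCXCIIIDD': D should not appear more than once

No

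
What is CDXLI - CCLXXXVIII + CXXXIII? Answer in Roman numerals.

CDXLI = 441, CCLXXXVIII = 288, CXXXIII = 133
441 - 288 = 153
153 + 133 = 286

CCLXXXVI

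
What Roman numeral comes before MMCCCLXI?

MMCCCLXI = 2361, so the previous integer is 2361 - 1 = 2360

MMCCCLX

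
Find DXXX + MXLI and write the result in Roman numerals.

DXXX = 530
MXLI = 1041
530 + 1041 = 1571

MDLXXI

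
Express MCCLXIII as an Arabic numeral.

MCCLXIII: M=1000, C=100, C=100, L=50, X=10, I=1, I=1, I=1
1000 + 100 + 100 + 50 + 10 + 1 + 1 + 1 = 1263

1263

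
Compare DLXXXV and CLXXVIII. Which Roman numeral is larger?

DLXXXV = 585
CLXXVIII = 178
585 is larger

DLXXXV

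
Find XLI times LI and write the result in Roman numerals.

XLI = 41
LI = 51
41 × 51 = 2091

MMXCI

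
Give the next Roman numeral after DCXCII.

DCXCII = 692, so the next integer is 692 + 1 = 693

DCXCIII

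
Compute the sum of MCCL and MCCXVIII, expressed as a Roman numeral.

MCCL = 1250
MCCXVIII = 1218
1250 + 1218 = 2468

MMCDLXVIII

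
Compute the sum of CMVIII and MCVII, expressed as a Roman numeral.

CMVIII = 908
MCVII = 1107
908 + 1107 = 2015

MMXV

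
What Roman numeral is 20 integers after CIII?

CIII = 103
103 + 20 = 123

CXXIII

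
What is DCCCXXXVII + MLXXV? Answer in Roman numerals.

DCCCXXXVII = 837
MLXXV = 1075
837 + 1075 = 1912

MCMXII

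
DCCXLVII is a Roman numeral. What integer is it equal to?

DCCXLVII: D=500, C=100, C=100, XL=40, V=5, I=1, I=1
500 + 100 + 100 + 40 + 5 + 1 + 1 = 747

747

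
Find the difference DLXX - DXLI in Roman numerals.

DLXX = 570
DXLI = 541
570 - 541 = 29

XXIX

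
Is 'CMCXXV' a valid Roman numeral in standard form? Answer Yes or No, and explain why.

'CMCXXV': C cannot come right after the subtractive pair CM: once C is subtracted in CM, the next symbol must be smaller than C

No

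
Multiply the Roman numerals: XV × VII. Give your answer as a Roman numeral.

XV = 15
VII = 7
15 × 7 = 105

CV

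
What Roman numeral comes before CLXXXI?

CLXXXI = 181; previous is 180

CLXXX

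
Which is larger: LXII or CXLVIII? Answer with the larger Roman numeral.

LXII = 62
CXLVIII = 148
148 is larger

CXLVIII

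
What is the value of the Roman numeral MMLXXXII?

MMLXXXII: M=1000, M=1000, L=50, X=10, X=10, X=10, I=1, I=1
1000 + 1000 + 50 + 10 + 10 + 10 + 1 + 1 = 2082

2082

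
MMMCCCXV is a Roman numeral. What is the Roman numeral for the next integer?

MMMCCCXV = 3315, so the next integer is 3315 + 1 = 3316

MMMCCCXVI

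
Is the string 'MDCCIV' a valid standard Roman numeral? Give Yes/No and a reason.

'MDCCIV': Check the rules: uses only the symbols I, V, X, L, C, D, M; no symbol is repeated more than three times in a row; V, L and D each appear at most once; the only place a smaller symbol precedes a larger one is the allowed subtractive pair IV, the symbol right after such a pair (if any) is smaller than the pair's first symbol, and otherwise the values never increase from left to right. Value: M (1000) + D (500) + C (100) + C (100) + IV (4) = 1704. So it is a valid standard Roman numeral.

Yes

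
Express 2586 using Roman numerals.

Convert 2586 to Roman numerals:
  2586 contains 2×1000 (MM)
  586 contains 1×500 (D)
  86 contains 1×50 (L)
  36 contains 3×10 (XXX)
  6 contains 1×5 (V)
  1 contains 1×1 (I)

MMDLXXXVI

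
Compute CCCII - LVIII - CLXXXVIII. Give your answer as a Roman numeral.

CCCII = 302, LVIII = 58, CLXXXVIII = 188
302 - 58 = 244
244 - 188 = 56

LVI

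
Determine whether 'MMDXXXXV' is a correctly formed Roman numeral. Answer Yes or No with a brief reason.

'MMDXXXXV': More than 3 consecutive X's

No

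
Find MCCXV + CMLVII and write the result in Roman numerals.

MCCXV = 1215
CMLVII = 957
1215 + 957 = 2172

MMCLXXII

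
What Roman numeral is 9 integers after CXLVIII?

CXLVIII = 148
148 + 9 = 157

CLVII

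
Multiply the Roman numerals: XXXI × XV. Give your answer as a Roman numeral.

XXXI = 31
XV = 15
31 × 15 = 465

CDLXV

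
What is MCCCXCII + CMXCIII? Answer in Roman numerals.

MCCCXCII = 1392
CMXCIII = 993
1392 + 993 = 2385

MMCCCLXXXV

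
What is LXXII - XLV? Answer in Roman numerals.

LXXII = 72
XLV = 45
72 - 45 = 27

XXVII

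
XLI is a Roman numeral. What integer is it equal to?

XLI: XL=40, I=1
40 + 1 = 41

41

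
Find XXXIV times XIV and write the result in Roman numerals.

XXXIV = 34
XIV = 14
34 × 14 = 476

CDLXXVI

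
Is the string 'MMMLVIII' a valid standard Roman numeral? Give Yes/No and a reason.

'MMMLVIII': Check the rules: uses only the symbols I, V, X, L, C, D, M; no symbol is repeated more than three times in a row; V, L and D each appear at most once; no smaller symbol precedes a larger one (values never increase from left to right). Value: M (1000) + M (1000) + M (1000) + L (50) + V (5) + I (1) + I (1) + I (1) = 3058. So it is a valid standard Roman numeral.

Yes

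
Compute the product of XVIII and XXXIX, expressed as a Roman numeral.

XVIII = 18
XXXIX = 39
18 × 39 = 702

DCCII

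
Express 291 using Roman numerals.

Convert 291 to Roman numerals:
  291 contains 2×100 (CC)
  91 contains 1×90 (XC)
  1 contains 1×1 (I)

CCXCI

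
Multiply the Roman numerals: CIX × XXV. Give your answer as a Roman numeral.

CIX = 109
XXV = 25
109 × 25 = 2725

MMDCCXXV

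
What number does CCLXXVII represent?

CCLXXVII: C=100, C=100, L=50, X=10, X=10, V=5, I=1, I=1
100 + 100 + 50 + 10 + 10 + 5 + 1 + 1 = 277

277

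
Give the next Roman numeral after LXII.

LXII = 62, so the next integer is 62 + 1 = 63

LXIII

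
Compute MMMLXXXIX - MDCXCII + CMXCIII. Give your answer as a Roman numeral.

MMMLXXXIX = 3089, MDCXCII = 1692, CMXCIII = 993
3089 - 1692 = 1397
1397 + 993 = 2390

MMCCCXC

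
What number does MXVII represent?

MXVII: M=1000, X=10, V=5, I=1, I=1
1000 + 10 + 5 + 1 + 1 = 1017

1017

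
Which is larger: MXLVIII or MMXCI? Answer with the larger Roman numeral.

MXLVIII = 1048
MMXCI = 2091
2091 is larger

MMXCI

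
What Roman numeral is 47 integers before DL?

DL = 550
550 - 47 = 503

DIII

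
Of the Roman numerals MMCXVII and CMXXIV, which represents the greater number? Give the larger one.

MMCXVII = 2117
CMXXIV = 924
2117 is larger

MMCXVII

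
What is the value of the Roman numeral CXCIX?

CXCIX: C=100, XC=90, IX=9
100 + 90 + 9 = 199

199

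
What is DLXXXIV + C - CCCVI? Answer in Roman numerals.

DLXXXIV = 584, C = 100, CCCVI = 306
584 + 100 = 684
684 - 306 = 378

CCCLXXVIII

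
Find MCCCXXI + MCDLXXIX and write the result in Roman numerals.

MCCCXXI = 1321
MCDLXXIX = 1479
1321 + 1479 = 2800

MMDCCC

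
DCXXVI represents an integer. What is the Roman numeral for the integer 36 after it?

DCXXVI = 626
626 + 36 = 662

DCLXII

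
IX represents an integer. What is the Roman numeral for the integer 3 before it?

IX = 9
9 - 3 = 6

VI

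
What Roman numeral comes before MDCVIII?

MDCVIII = 1608; previous is 1607

MDCVII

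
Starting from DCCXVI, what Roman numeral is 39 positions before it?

DCCXVI = 716
716 - 39 = 677

DCLXXVII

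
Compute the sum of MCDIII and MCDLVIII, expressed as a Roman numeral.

MCDIII = 1403
MCDLVIII = 1458
1403 + 1458 = 2861

MMDCCCLXI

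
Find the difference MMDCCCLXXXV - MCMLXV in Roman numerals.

MMDCCCLXXXV = 2885
MCMLXV = 1965
2885 - 1965 = 920

CMXX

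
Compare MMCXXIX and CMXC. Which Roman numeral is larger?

MMCXXIX = 2129
CMXC = 990
2129 is larger

MMCXXIX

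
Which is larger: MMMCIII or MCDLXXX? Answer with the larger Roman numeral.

MMMCIII = 3103
MCDLXXX = 1480
3103 is larger

MMMCIII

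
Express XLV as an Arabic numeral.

XLV: XL=40, V=5
40 + 5 = 45

45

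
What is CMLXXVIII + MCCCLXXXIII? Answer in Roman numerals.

CMLXXVIII = 978
MCCCLXXXIII = 1383
978 + 1383 = 2361

MMCCCLXI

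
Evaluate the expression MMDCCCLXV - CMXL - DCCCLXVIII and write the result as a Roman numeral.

MMDCCCLXV = 2865, CMXL = 940, DCCCLXVIII = 868
2865 - 940 = 1925
1925 - 868 = 1057

MLVII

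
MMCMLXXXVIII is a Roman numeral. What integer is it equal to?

MMCMLXXXVIII: M=1000, M=1000, CM=900, L=50, X=10, X=10, X=10, V=5, I=1, I=1, I=1
1000 + 1000 + 900 + 50 + 10 + 10 + 10 + 5 + 1 + 1 + 1 = 2988

2988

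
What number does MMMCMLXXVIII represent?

MMMCMLXXVIII: M=1000, M=1000, M=1000, CM=900, L=50, X=10, X=10, V=5, I=1, I=1, I=1
1000 + 1000 + 1000 + 900 + 50 + 10 + 10 + 5 + 1 + 1 + 1 = 3978

3978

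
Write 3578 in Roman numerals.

Convert 3578 to Roman numerals:
  3578 contains 3×1000 (MMM)
  578 contains 1×500 (D)
  78 contains 1×50 (L)
  28 contains 2×10 (XX)
  8 contains 1×5 (V)
  3 contains 3×1 (III)

MMMDLXXVIII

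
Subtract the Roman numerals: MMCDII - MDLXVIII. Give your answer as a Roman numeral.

MMCDII = 2402
MDLXVIII = 1568
2402 - 1568 = 834

DCCCXXXIV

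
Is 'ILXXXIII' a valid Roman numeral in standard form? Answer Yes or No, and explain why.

'ILXXXIII': Invalid subtractive combination: IL

No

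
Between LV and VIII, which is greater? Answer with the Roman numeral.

LV = 55
VIII = 8
55 is larger

LV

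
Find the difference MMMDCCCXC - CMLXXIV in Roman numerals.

MMMDCCCXC = 3890
CMLXXIV = 974
3890 - 974 = 2916

MMCMXVI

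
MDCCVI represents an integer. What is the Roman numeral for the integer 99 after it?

MDCCVI = 1706
1706 + 99 = 1805

MDCCCV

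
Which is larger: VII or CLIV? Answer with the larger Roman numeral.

VII = 7
CLIV = 154
154 is larger

CLIV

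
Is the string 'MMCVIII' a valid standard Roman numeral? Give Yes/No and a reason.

'MMCVIII': Check the rules: uses only the symbols I, V, X, L, C, D, M; no symbol is repeated more than three times in a row; V, L and D each appear at most once; no smaller symbol precedes a larger one (values never increase from left to right). Value: M (1000) + M (1000) + C (100) + V (5) + I (1) + I (1) + I (1) = 2108. So it is a valid standard Roman numeral.

Yes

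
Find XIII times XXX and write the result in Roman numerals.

XIII = 13
XXX = 30
13 × 30 = 390

CCCXC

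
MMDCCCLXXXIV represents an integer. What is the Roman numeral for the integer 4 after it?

MMDCCCLXXXIV = 2884
2884 + 4 = 2888

MMDCCCLXXXVIII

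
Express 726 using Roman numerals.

Convert 726 to Roman numerals:
  726 contains 1×500 (D)
  226 contains 2×100 (CC)
  26 contains 2×10 (XX)
  6 contains 1×5 (V)
  1 contains 1×1 (I)

DCCXXVI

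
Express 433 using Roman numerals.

Convert 433 to Roman numerals:
  433 contains 1×400 (CD)
  33 contains 3×10 (XXX)
  3 contains 3×1 (III)

CDXXXIII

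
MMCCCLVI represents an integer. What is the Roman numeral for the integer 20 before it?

MMCCCLVI = 2356
2356 - 20 = 2336

MMCCCXXXVI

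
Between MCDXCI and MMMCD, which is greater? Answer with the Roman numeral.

MCDXCI = 1491
MMMCD = 3400
3400 is larger

MMMCD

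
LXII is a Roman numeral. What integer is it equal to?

LXII: L=50, X=10, I=1, I=1
50 + 10 + 1 + 1 = 62

62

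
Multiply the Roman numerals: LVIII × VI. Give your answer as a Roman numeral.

LVIII = 58
VI = 6
58 × 6 = 348

CCCXLVIII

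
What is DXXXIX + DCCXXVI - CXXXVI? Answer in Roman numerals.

DXXXIX = 539, DCCXXVI = 726, CXXXVI = 136
539 + 726 = 1265
1265 - 136 = 1129

MCXXIX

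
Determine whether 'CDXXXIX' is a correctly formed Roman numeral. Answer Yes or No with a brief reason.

'CDXXXIX': Check the rules: uses only the symbols I, V, X, L, C, D, M; no symbol is repeated more than three times in a row; V, L and D each appear at most once; the only places a smaller symbol precedes a larger one are the allowed subtractive pairs CD, IX, the symbol right after such a pair (if any) is smaller than the pair's first symbol, and otherwise the values never increase from left to right. Value: CD (400) + X (10) + X (10) + X (10) + IX (9) = 439. So it is a valid standard Roman numeral.

Yes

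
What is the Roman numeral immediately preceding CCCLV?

CCCLV = 355, so the previous integer is 355 - 1 = 354

CCCLIV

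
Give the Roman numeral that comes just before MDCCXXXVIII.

MDCCXXXVIII = 1738; previous is 1737

MDCCXXXVII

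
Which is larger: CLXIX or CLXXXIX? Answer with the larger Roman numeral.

CLXIX = 169
CLXXXIX = 189
189 is larger

CLXXXIX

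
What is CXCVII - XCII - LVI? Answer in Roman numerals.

CXCVII = 197, XCII = 92, LVI = 56
197 - 92 = 105
105 - 56 = 49

XLIX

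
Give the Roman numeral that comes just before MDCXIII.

MDCXIII = 1613, so the previous integer is 1613 - 1 = 1612

MDCXII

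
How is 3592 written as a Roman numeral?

Convert 3592 to Roman numerals:
  3592 contains 3×1000 (MMM)
  592 contains 1×500 (D)
  92 contains 1×90 (XC)
  2 contains 2×1 (II)

MMMDXCII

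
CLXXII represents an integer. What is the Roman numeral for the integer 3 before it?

CLXXII = 172
172 - 3 = 169

CLXIX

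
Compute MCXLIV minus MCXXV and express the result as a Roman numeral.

MCXLIV = 1144
MCXXV = 1125
1144 - 1125 = 19

XIX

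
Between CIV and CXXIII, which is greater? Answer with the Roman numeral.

CIV = 104
CXXIII = 123
123 is larger

CXXIII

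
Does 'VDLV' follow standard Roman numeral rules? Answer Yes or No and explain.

'VDLV': V should not appear more than once

No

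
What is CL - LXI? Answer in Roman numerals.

CL = 150
LXI = 61
150 - 61 = 89

LXXXIX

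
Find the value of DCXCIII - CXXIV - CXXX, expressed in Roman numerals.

DCXCIII = 693, CXXIV = 124, CXXX = 130
693 - 124 = 569
569 - 130 = 439

CDXXXIX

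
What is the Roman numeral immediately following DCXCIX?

DCXCIX = 699, so the next integer is 699 + 1 = 700

DCC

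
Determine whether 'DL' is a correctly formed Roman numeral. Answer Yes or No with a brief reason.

'DL': Check the rules: uses only the symbols I, V, X, L, C, D, M; no symbol is repeated more than three times in a row; V, L and D each appear at most once; no smaller symbol precedes a larger one (values never increase from left to right). Value: D (500) + L (50) = 550. So it is a valid standard Roman numeral.

Yes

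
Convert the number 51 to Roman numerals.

Convert 51 to Roman numerals:
  51 contains 1×50 (L)
  1 contains 1×1 (I)

LI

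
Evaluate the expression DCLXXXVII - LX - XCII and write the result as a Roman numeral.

DCLXXXVII = 687, LX = 60, XCII = 92
687 - 60 = 627
627 - 92 = 535

DXXXV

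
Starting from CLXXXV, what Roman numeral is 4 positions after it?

CLXXXV = 185
185 + 4 = 189

CLXXXIX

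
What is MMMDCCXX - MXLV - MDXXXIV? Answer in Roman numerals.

MMMDCCXX = 3720, MXLV = 1045, MDXXXIV = 1534
3720 - 1045 = 2675
2675 - 1534 = 1141

MCXLI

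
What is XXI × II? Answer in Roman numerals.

XXI = 21
II = 2
21 × 2 = 42

XLII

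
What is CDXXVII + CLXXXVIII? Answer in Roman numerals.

CDXXVII = 427
CLXXXVIII = 188
427 + 188 = 615

DCXV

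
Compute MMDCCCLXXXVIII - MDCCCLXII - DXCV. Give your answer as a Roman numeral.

MMDCCCLXXXVIII = 2888, MDCCCLXII = 1862, DXCV = 595
2888 - 1862 = 1026
1026 - 595 = 431

CDXXXI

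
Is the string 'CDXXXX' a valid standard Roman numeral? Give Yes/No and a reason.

'CDXXXX': More than 3 consecutive X's

No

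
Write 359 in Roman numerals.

Convert 359 to Roman numerals:
  359 contains 3×100 (CCC)
  59 contains 1×50 (L)
  9 contains 1×9 (IX)

CCCLIX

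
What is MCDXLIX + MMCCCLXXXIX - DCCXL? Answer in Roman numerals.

MCDXLIX = 1449, MMCCCLXXXIX = 2389, DCCXL = 740
1449 + 2389 = 3838
3838 - 740 = 3098

MMMXCVIII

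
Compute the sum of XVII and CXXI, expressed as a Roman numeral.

XVII = 17
CXXI = 121
17 + 121 = 138

CXXXVIII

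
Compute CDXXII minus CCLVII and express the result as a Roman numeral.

CDXXII = 422
CCLVII = 257
422 - 257 = 165

CLXV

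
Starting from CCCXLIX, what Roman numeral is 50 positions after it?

CCCXLIX = 349
349 + 50 = 399

CCCXCIX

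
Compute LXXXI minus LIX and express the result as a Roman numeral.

LXXXI = 81
LIX = 59
81 - 59 = 22

XXII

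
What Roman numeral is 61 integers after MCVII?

MCVII = 1107
1107 + 61 = 1168

MCLXVIII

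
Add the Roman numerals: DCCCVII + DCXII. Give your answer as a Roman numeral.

DCCCVII = 807
DCXII = 612
807 + 612 = 1419

MCDXIX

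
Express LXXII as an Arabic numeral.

LXXII: L=50, X=10, X=10, I=1, I=1
50 + 10 + 10 + 1 + 1 = 72

72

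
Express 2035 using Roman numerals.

Convert 2035 to Roman numerals:
  2035 contains 2×1000 (MM)
  35 contains 3×10 (XXX)
  5 contains 1×5 (V)

MMXXXV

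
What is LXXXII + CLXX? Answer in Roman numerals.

LXXXII = 82
CLXX = 170
82 + 170 = 252

CCLII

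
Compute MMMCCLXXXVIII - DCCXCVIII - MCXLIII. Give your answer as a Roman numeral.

MMMCCLXXXVIII = 3288, DCCXCVIII = 798, MCXLIII = 1143
3288 - 798 = 2490
2490 - 1143 = 1347

MCCCXLVII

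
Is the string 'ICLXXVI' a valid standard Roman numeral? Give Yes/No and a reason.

'ICLXXVI': Invalid subtractive combination: IC

No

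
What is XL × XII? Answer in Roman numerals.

XL = 40
XII = 12
40 × 12 = 480

CDLXXX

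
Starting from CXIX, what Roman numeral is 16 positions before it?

CXIX = 119
119 - 16 = 103

CIII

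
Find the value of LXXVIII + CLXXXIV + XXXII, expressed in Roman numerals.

LXXVIII = 78, CLXXXIV = 184, XXXII = 32
78 + 184 = 262
262 + 32 = 294

CCXCIV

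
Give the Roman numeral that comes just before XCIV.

XCIV = 94, so the previous integer is 94 - 1 = 93

XCIII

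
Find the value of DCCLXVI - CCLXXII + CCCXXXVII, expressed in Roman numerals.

DCCLXVI = 766, CCLXXII = 272, CCCXXXVII = 337
766 - 272 = 494
494 + 337 = 831

DCCCXXXI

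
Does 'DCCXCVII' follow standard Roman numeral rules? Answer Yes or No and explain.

'DCCXCVII': Check the rules: uses only the symbols I, V, X, L, C, D, M; no symbol is repeated more than three times in a row; V, L and D each appear at most once; the only place a smaller symbol precedes a larger one is the allowed subtractive pair XC, the symbol right after such a pair (if any) is smaller than the pair's first symbol, and otherwise the values never increase from left to right. Value: D (500) + C (100) + C (100) + XC (90) + V (5) + I (1) + I (1) = 797. So it is a valid standard Roman numeral.

Yes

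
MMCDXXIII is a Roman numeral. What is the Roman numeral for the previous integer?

MMCDXXIII = 2423; previous is 2422

MMCDXXII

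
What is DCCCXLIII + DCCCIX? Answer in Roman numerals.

DCCCXLIII = 843
DCCCIX = 809
843 + 809 = 1652

MDCLII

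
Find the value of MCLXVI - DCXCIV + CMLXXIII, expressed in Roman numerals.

MCLXVI = 1166, DCXCIV = 694, CMLXXIII = 973
1166 - 694 = 472
472 + 973 = 1445

MCDXLV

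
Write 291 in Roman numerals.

Convert 291 to Roman numerals:
  291 contains 2×100 (CC)
  91 contains 1×90 (XC)
  1 contains 1×1 (I)

CCXCI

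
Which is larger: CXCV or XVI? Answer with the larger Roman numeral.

CXCV = 195
XVI = 16
195 is larger

CXCV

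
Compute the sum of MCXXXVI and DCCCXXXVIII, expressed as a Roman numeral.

MCXXXVI = 1136
DCCCXXXVIII = 838
1136 + 838 = 1974

MCMLXXIV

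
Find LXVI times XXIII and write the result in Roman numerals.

LXVI = 66
XXIII = 23
66 × 23 = 1518

MDXVIII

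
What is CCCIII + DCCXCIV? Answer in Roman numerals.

CCCIII = 303
DCCXCIV = 794
303 + 794 = 1097

MXCVII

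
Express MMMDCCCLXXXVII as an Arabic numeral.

MMMDCCCLXXXVII: M=1000, M=1000, M=1000, D=500, C=100, C=100, C=100, L=50, X=10, X=10, X=10, V=5, I=1, I=1
1000 + 1000 + 1000 + 500 + 100 + 100 + 100 + 50 + 10 + 10 + 10 + 5 + 1 + 1 = 3887

3887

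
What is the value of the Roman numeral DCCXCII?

DCCXCII: D=500, C=100, C=100, XC=90, I=1, I=1
500 + 100 + 100 + 90 + 1 + 1 = 792

792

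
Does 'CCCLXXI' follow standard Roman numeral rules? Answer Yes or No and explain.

'CCCLXXI': Check the rules: uses only the symbols I, V, X, L, C, D, M; no symbol is repeated more than three times in a row; V, L and D each appear at most once; no smaller symbol precedes a larger one (values never increase from left to right). Value: C (100) + C (100) + C (100) + L (50) + X (10) + X (10) + I (1) = 371. So it is a valid standard Roman numeral.

Yes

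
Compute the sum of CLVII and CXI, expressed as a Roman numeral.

CLVII = 157
CXI = 111
157 + 111 = 268

CCLXVIII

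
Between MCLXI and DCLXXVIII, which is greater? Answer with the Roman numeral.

MCLXI = 1161
DCLXXVIII = 678
1161 is larger

MCLXI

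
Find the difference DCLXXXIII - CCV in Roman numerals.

DCLXXXIII = 683
CCV = 205
683 - 205 = 478

CDLXXVIII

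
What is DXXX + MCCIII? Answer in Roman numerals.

DXXX = 530
MCCIII = 1203
530 + 1203 = 1733

MDCCXXXIII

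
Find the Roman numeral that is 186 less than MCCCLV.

MCCCLV = 1355
1355 - 186 = 1169

MCLXIX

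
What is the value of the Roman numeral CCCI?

CCCI: C=100, C=100, C=100, I=1
100 + 100 + 100 + 1 = 301

301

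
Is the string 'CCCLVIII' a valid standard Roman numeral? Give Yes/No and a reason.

'CCCLVIII': Check the rules: uses only the symbols I, V, X, L, C, D, M; no symbol is repeated more than three times in a row; V, L and D each appear at most once; no smaller symbol precedes a larger one (values never increase from left to right). Value: C (100) + C (100) + C (100) + L (50) + V (5) + I (1) + I (1) + I (1) = 358. So it is a valid standard Roman numeral.

Yes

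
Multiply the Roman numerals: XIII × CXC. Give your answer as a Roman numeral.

XIII = 13
CXC = 190
13 × 190 = 2470

MMCDLXX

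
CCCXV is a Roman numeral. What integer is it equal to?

CCCXV: C=100, C=100, C=100, X=10, V=5
100 + 100 + 100 + 10 + 5 = 315

315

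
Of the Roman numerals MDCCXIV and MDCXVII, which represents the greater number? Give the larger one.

MDCCXIV = 1714
MDCXVII = 1617
1714 is larger

MDCCXIV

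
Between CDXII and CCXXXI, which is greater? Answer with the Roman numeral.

CDXII = 412
CCXXXI = 231
412 is larger

CDXII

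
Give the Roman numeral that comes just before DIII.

DIII = 503; previous is 502

DII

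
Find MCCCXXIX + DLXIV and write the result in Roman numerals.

MCCCXXIX = 1329
DLXIV = 564
1329 + 564 = 1893

MDCCCXCIII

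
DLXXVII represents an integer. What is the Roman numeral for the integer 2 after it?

DLXXVII = 577
577 + 2 = 579

DLXXIX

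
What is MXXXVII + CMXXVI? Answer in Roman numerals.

MXXXVII = 1037
CMXXVI = 926
1037 + 926 = 1963

MCMLXIII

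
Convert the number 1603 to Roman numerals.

Convert 1603 to Roman numerals:
  1603 contains 1×1000 (M)
  603 contains 1×500 (D)
  103 contains 1×100 (C)
  3 contains 3×1 (III)

MDCIII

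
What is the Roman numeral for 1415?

Convert 1415 to Roman numerals:
  1415 contains 1×1000 (M)
  415 contains 1×400 (CD)
  15 contains 1×10 (X)
  5 contains 1×5 (V)

MCDXV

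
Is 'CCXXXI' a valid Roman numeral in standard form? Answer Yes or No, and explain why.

'CCXXXI': Check the rules: uses only the symbols I, V, X, L, C, D, M; no symbol is repeated more than three times in a row; V, L and D each appear at most once; no smaller symbol precedes a larger one (values never increase from left to right). Value: C (100) + C (100) + X (10) + X (10) + X (10) + I (1) = 231. So it is a valid standard Roman numeral.

Yes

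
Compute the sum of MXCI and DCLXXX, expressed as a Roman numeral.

MXCI = 1091
DCLXXX = 680
1091 + 680 = 1771

MDCCLXXI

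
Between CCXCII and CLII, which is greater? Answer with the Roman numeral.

CCXCII = 292
CLII = 152
292 is larger

CCXCII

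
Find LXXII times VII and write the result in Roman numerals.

LXXII = 72
VII = 7
72 × 7 = 504

DIV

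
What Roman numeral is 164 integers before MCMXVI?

MCMXVI = 1916
1916 - 164 = 1752

MDCCLII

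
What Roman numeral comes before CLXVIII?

CLXVIII = 168, so the previous integer is 168 - 1 = 167

CLXVII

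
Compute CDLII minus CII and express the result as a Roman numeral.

CDLII = 452
CII = 102
452 - 102 = 350

CCCL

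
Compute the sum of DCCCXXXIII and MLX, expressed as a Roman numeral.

DCCCXXXIII = 833
MLX = 1060
833 + 1060 = 1893

MDCCCXCIII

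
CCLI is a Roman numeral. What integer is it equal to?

CCLI: C=100, C=100, L=50, I=1
100 + 100 + 50 + 1 = 251

251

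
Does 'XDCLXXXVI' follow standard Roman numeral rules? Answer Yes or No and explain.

'XDCLXXXVI': Invalid subtractive combination: XD

No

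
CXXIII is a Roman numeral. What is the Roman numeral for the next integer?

CXXIII = 123; next is 124

CXXIV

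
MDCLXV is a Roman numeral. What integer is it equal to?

MDCLXV: M=1000, D=500, C=100, L=50, X=10, V=5
1000 + 500 + 100 + 50 + 10 + 5 = 1665

1665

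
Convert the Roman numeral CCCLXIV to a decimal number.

CCCLXIV: C=100, C=100, C=100, L=50, X=10, IV=4
100 + 100 + 100 + 50 + 10 + 4 = 364

364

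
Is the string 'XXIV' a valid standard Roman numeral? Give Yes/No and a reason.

'XXIV': Check the rules: uses only the symbols I, V, X, L, C, D, M; no symbol is repeated more than three times in a row; V, L and D each appear at most once; the only place a smaller symbol precedes a larger one is the allowed subtractive pair IV, the symbol right after such a pair (if any) is smaller than the pair's first symbol, and otherwise the values never increase from left to right. Value: X (10) + X (10) + IV (4) = 24. So it is a valid standard Roman numeral.

Yes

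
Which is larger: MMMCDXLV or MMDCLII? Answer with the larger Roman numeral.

MMMCDXLV = 3445
MMDCLII = 2652
3445 is larger

MMMCDXLV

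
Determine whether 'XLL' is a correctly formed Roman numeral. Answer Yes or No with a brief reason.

'XLL': L should not appear more than once

No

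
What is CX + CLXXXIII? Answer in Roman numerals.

CX = 110
CLXXXIII = 183
110 + 183 = 293

CCXCIII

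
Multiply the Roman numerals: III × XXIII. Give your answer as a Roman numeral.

III = 3
XXIII = 23
3 × 23 = 69

LXIX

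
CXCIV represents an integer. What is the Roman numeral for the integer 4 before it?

CXCIV = 194
194 - 4 = 190

CXC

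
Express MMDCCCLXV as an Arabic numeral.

MMDCCCLXV: M=1000, M=1000, D=500, C=100, C=100, C=100, L=50, X=10, V=5
1000 + 1000 + 500 + 100 + 100 + 100 + 50 + 10 + 5 = 2865

2865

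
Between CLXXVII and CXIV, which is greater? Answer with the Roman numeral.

CLXXVII = 177
CXIV = 114
177 is larger

CLXXVII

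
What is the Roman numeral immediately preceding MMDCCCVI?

MMDCCCVI = 2806, so the previous integer is 2806 - 1 = 2805

MMDCCCV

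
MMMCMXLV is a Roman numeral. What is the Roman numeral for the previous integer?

MMMCMXLV = 3945; previous is 3944

MMMCMXLIV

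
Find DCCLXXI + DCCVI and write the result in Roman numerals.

DCCLXXI = 771
DCCVI = 706
771 + 706 = 1477

MCDLXXVII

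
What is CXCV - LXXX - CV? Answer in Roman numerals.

CXCV = 195, LXXX = 80, CV = 105
195 - 80 = 115
115 - 105 = 10

X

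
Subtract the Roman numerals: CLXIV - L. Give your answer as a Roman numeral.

CLXIV = 164
L = 50
164 - 50 = 114

CXIV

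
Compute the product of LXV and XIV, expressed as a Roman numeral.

LXV = 65
XIV = 14
65 × 14 = 910

CMX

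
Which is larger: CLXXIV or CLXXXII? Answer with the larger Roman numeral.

CLXXIV = 174
CLXXXII = 182
182 is larger

CLXXXII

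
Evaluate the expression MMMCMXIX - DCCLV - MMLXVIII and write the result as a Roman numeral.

MMMCMXIX = 3919, DCCLV = 755, MMLXVIII = 2068
3919 - 755 = 3164
3164 - 2068 = 1096

MXCVI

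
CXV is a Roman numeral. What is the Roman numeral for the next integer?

CXV = 115; next is 116

CXVI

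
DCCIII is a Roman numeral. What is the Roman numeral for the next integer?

DCCIII = 703; next is 704

DCCIV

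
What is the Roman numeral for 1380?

Convert 1380 to Roman numerals:
  1380 contains 1×1000 (M)
  380 contains 3×100 (CCC)
  80 contains 1×50 (L)
  30 contains 3×10 (XXX)

MCCCLXXX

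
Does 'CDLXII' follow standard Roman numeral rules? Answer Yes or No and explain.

'CDLXII': Check the rules: uses only the symbols I, V, X, L, C, D, M; no symbol is repeated more than three times in a row; V, L and D each appear at most once; the only place a smaller symbol precedes a larger one is the allowed subtractive pair CD, the symbol right after such a pair (if any) is smaller than the pair's first symbol, and otherwise the values never increase from left to right. Value: CD (400) + L (50) + X (10) + I (1) + I (1) = 462. So it is a valid standard Roman numeral.

Yes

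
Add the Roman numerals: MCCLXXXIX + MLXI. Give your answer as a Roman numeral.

MCCLXXXIX = 1289
MLXI = 1061
1289 + 1061 = 2350

MMCCCL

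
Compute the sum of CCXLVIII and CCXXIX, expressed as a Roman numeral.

CCXLVIII = 248
CCXXIX = 229
248 + 229 = 477

CDLXXVII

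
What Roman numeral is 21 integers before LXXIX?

LXXIX = 79
79 - 21 = 58

LVIII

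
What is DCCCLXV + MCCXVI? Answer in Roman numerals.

DCCCLXV = 865
MCCXVI = 1216
865 + 1216 = 2081

MMLXXXI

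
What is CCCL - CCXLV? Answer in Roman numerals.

CCCL = 350
CCXLV = 245
350 - 245 = 105

CV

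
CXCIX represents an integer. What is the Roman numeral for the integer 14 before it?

CXCIX = 199
199 - 14 = 185

CLXXXV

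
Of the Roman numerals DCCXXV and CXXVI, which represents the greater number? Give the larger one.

DCCXXV = 725
CXXVI = 126
725 is larger

DCCXXV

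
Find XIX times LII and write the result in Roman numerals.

XIX = 19
LII = 52
19 × 52 = 988

CMLXXXVIII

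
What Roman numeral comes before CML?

CML = 950, so the previous integer is 950 - 1 = 949

CMXLIX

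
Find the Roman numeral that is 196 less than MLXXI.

MLXXI = 1071
1071 - 196 = 875

DCCCLXXV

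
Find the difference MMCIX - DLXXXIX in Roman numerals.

MMCIX = 2109
DLXXXIX = 589
2109 - 589 = 1520

MDXX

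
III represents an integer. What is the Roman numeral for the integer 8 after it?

III = 3
3 + 8 = 11

XI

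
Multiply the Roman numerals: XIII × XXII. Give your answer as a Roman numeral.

XIII = 13
XXII = 22
13 × 22 = 286

CCLXXXVI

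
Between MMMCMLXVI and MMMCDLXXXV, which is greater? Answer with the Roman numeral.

MMMCMLXVI = 3966
MMMCDLXXXV = 3485
3966 is larger

MMMCMLXVI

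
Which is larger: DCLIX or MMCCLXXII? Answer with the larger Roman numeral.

DCLIX = 659
MMCCLXXII = 2272
2272 is larger

MMCCLXXII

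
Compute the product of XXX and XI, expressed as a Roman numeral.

XXX = 30
XI = 11
30 × 11 = 330

CCCXXX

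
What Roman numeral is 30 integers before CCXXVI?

CCXXVI = 226
226 - 30 = 196

CXCVI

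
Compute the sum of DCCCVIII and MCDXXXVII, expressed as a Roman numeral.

DCCCVIII = 808
MCDXXXVII = 1437
808 + 1437 = 2245

MMCCXLV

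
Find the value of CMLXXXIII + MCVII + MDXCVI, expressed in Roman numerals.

CMLXXXIII = 983, MCVII = 1107, MDXCVI = 1596
983 + 1107 = 2090
2090 + 1596 = 3686

MMMDCLXXXVI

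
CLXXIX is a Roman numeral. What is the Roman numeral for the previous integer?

CLXXIX = 179; previous is 178

CLXXVIII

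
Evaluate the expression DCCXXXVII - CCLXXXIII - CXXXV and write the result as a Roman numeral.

DCCXXXVII = 737, CCLXXXIII = 283, CXXXV = 135
737 - 283 = 454
454 - 135 = 319

CCCXIX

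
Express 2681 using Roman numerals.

Convert 2681 to Roman numerals:
  2681 contains 2×1000 (MM)
  681 contains 1×500 (D)
  181 contains 1×100 (C)
  81 contains 1×50 (L)
  31 contains 3×10 (XXX)
  1 contains 1×1 (I)

MMDCLXXXI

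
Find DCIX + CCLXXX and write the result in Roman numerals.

DCIX = 609
CCLXXX = 280
609 + 280 = 889

DCCCLXXXIX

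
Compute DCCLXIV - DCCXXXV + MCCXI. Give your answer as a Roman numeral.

DCCLXIV = 764, DCCXXXV = 735, MCCXI = 1211
764 - 735 = 29
29 + 1211 = 1240

MCCXL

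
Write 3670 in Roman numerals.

Convert 3670 to Roman numerals:
  3670 contains 3×1000 (MMM)
  670 contains 1×500 (D)
  170 contains 1×100 (C)
  70 contains 1×50 (L)
  20 contains 2×10 (XX)

MMMDCLXX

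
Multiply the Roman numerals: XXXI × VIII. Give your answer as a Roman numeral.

XXXI = 31
VIII = 8
31 × 8 = 248

CCXLVIII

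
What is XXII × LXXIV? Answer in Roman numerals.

XXII = 22
LXXIV = 74
22 × 74 = 1628

MDCXXVIII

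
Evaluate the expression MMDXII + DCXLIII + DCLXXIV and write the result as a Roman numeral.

MMDXII = 2512, DCXLIII = 643, DCLXXIV = 674
2512 + 643 = 3155
3155 + 674 = 3829

MMMDCCCXXIX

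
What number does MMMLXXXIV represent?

MMMLXXXIV: M=1000, M=1000, M=1000, L=50, X=10, X=10, X=10, IV=4
1000 + 1000 + 1000 + 50 + 10 + 10 + 10 + 4 = 3084

3084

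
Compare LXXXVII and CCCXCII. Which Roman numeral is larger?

LXXXVII = 87
CCCXCII = 392
392 is larger

CCCXCII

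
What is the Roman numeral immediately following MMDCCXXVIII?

MMDCCXXVIII = 2728, so the next integer is 2728 + 1 = 2729

MMDCCXXIX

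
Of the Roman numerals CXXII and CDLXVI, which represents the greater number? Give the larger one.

CXXII = 122
CDLXVI = 466
466 is larger

CDLXVI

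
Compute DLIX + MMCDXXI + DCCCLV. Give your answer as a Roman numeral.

DLIX = 559, MMCDXXI = 2421, DCCCLV = 855
559 + 2421 = 2980
2980 + 855 = 3835

MMMDCCCXXXV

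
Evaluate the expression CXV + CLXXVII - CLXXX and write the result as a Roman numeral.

CXV = 115, CLXXVII = 177, CLXXX = 180
115 + 177 = 292
292 - 180 = 112

CXII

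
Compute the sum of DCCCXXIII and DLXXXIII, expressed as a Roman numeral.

DCCCXXIII = 823
DLXXXIII = 583
823 + 583 = 1406

MCDVI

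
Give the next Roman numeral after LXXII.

LXXII = 72; next is 73

LXXIII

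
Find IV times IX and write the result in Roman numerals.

IV = 4
IX = 9
4 × 9 = 36

XXXVI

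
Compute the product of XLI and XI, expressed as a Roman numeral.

XLI = 41
XI = 11
41 × 11 = 451

CDLI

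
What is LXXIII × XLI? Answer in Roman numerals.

LXXIII = 73
XLI = 41
73 × 41 = 2993

MMCMXCIII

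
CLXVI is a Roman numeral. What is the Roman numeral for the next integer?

CLXVI = 166, so the next integer is 166 + 1 = 167

CLXVII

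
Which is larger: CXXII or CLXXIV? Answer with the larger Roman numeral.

CXXII = 122
CLXXIV = 174
174 is larger

CLXXIV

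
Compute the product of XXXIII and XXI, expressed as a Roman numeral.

XXXIII = 33
XXI = 21
33 × 21 = 693

DCXCIII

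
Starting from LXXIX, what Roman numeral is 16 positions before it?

LXXIX = 79
79 - 16 = 63

LXIII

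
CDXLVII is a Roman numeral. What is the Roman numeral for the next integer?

CDXLVII = 447, so the next integer is 447 + 1 = 448

CDXLVIII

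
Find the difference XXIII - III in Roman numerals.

XXIII = 23
III = 3
23 - 3 = 20

XX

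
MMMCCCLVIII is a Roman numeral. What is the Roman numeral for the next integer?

MMMCCCLVIII = 3358; next is 3359

MMMCCCLIX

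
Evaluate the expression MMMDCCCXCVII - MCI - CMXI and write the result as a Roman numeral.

MMMDCCCXCVII = 3897, MCI = 1101, CMXI = 911
3897 - 1101 = 2796
2796 - 911 = 1885

MDCCCLXXXV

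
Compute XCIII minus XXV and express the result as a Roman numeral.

XCIII = 93
XXV = 25
93 - 25 = 68

LXVIII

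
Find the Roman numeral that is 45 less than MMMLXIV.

MMMLXIV = 3064
3064 - 45 = 3019

MMMXIX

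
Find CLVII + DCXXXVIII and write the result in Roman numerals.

CLVII = 157
DCXXXVIII = 638
157 + 638 = 795

DCCXCV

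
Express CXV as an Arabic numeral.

CXV: C=100, X=10, V=5
100 + 10 + 5 = 115

115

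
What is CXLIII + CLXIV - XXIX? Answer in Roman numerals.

CXLIII = 143, CLXIV = 164, XXIX = 29
143 + 164 = 307
307 - 29 = 278

CCLXXVIII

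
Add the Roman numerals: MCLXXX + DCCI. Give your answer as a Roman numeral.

MCLXXX = 1180
DCCI = 701
1180 + 701 = 1881

MDCCCLXXXI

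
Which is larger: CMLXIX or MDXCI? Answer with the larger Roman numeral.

CMLXIX = 969
MDXCI = 1591
1591 is larger

MDXCI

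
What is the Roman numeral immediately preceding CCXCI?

CCXCI = 291; previous is 290

CCXC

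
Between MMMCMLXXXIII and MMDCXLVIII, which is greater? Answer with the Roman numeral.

MMMCMLXXXIII = 3983
MMDCXLVIII = 2648
3983 is larger

MMMCMLXXXIII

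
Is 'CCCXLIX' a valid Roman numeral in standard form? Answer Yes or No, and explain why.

'CCCXLIX': Check the rules: uses only the symbols I, V, X, L, C, D, M; no symbol is repeated more than three times in a row; V, L and D each appear at most once; the only places a smaller symbol precedes a larger one are the allowed subtractive pairs XL, IX, the symbol right after such a pair (if any) is smaller than the pair's first symbol, and otherwise the values never increase from left to right. Value: C (100) + C (100) + C (100) + XL (40) + IX (9) = 349. So it is a valid standard Roman numeral.

Yes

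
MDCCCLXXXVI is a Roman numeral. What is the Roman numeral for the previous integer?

MDCCCLXXXVI = 1886; previous is 1885

MDCCCLXXXV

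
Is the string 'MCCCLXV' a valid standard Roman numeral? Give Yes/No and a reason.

'MCCCLXV': Check the rules: uses only the symbols I, V, X, L, C, D, M; no symbol is repeated more than three times in a row; V, L and D each appear at most once; no smaller symbol precedes a larger one (values never increase from left to right). Value: M (1000) + C (100) + C (100) + C (100) + L (50) + X (10) + V (5) = 1365. So it is a valid standard Roman numeral.

Yes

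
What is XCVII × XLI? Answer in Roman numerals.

XCVII = 97
XLI = 41
97 × 41 = 3977

MMMCMLXXVII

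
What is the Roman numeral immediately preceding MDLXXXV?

MDLXXXV = 1585, so the previous integer is 1585 - 1 = 1584

MDLXXXIV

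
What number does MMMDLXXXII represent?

MMMDLXXXII: M=1000, M=1000, M=1000, D=500, L=50, X=10, X=10, X=10, I=1, I=1
1000 + 1000 + 1000 + 500 + 50 + 10 + 10 + 10 + 1 + 1 = 3582

3582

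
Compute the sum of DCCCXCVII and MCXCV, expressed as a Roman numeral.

DCCCXCVII = 897
MCXCV = 1195
897 + 1195 = 2092

MMXCII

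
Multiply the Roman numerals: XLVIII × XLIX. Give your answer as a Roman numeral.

XLVIII = 48
XLIX = 49
48 × 49 = 2352

MMCCCLII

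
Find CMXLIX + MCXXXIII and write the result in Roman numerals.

CMXLIX = 949
MCXXXIII = 1133
949 + 1133 = 2082

MMLXXXII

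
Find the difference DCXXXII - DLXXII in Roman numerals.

DCXXXII = 632
DLXXII = 572
632 - 572 = 60

LX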